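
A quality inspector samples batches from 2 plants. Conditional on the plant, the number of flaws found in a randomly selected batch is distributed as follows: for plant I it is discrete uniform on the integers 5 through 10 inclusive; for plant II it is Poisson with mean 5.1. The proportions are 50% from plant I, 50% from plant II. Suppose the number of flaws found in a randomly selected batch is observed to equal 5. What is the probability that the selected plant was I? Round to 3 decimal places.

Likelihoods P(X=5 | ·): I: 0.166667; II: 0.175294.
Posterior ∝ prior × likelihood. Numerator for I: 0.5·0.166667 = 0.0833333.
Normalizing constant: 0.5·0.166667 + 0.5·0.175294 = 0.17098.
P(I | observation) = 0.0833333 / 0.17098 = 0.487385.

0.487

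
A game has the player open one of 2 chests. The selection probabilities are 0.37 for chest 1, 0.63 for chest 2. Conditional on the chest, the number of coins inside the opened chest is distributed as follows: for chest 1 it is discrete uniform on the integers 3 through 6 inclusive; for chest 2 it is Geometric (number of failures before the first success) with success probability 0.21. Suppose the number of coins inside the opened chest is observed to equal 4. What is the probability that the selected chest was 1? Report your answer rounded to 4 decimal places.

0.6422

Likelihoods P(X=4 | ·): 1: 0.25; 2: 0.0817952.
Posterior ∝ prior × likelihood. Numerator for 1: 0.37·0.25 = 0.0925.
Normalizing constant: 0.37·0.25 + 0.63·0.0817952 = 0.144031.
P(1 | observation) = 0.0925 / 0.144031 = 0.642223.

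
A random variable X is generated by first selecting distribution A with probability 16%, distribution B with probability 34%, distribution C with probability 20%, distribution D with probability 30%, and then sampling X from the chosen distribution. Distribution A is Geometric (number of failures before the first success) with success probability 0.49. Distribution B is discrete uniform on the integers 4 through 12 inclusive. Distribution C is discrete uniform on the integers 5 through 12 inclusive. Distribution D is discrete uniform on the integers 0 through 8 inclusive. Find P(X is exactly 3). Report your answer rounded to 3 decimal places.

0.044

Conditional on each component, P(X = 3): A: 0.064999; B: 0; C: 0; D: 0.111111.
By total probability, P(X = 3) = 0.16·0.064999 + 0.34·0 + 0.2·0 + 0.3·0.111111 = 0.0437332.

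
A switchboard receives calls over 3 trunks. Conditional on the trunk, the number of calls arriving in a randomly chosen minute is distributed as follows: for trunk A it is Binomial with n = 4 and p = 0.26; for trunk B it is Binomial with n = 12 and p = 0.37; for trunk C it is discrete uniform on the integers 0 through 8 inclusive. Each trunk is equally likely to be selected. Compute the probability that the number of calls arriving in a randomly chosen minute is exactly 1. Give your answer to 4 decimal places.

0.1867

Conditional on each trunk, P(X = 1): A: 0.421433; B: 0.0275505; C: 0.111111.
By total probability, P(X = 1) = 0.333333·0.421433 + 0.333333·0.0275505 + 0.333333·0.111111 = 0.186698.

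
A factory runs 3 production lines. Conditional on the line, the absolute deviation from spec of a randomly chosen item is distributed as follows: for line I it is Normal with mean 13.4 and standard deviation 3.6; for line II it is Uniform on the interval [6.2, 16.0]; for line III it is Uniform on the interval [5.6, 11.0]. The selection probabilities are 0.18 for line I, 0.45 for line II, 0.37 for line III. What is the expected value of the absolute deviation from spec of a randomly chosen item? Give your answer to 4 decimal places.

Component means — I: 13.4; II: 11.1; III: 8.3.
E[X] = 0.18·13.4 + 0.45·11.1 + 0.37·8.3 = 10.478.

10.4780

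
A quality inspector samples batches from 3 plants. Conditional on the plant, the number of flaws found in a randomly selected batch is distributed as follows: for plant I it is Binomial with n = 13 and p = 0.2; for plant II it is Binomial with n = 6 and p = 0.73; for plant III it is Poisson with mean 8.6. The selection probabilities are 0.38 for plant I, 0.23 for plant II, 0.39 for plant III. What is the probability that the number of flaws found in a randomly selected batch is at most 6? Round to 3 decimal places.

Conditional on each plant, P(X ≤ 6): I: 0.992996; II: 1; III: 0.245676.
By total probability, P(X ≤ 6) = 0.38·0.992996 + 0.23·1 + 0.39·0.245676 = 0.703152.

0.703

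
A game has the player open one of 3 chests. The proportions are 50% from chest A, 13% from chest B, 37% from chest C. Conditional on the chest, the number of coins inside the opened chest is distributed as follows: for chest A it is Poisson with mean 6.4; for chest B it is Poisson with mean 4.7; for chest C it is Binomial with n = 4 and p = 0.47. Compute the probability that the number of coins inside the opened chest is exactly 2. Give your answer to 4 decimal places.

Conditional on each chest, P(X = 2): A: 0.0340287; B: 0.100457; C: 0.372305.
By total probability, P(X = 2) = 0.5·0.0340287 + 0.13·0.100457 + 0.37·0.372305 = 0.167827.

0.1678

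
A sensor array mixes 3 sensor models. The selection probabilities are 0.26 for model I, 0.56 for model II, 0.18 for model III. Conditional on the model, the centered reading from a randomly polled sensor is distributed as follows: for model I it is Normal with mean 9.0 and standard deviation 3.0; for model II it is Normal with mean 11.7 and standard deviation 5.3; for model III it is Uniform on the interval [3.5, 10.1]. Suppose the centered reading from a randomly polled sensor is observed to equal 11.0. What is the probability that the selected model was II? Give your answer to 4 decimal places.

Likelihoods f(11.0 | ·): I: 0.106483; II: 0.0746185; III: 0.
Posterior ∝ prior × likelihood. Numerator for II: 0.56·0.0746185 = 0.0417863.
Normalizing constant: 0.26·0.106483 + 0.56·0.0746185 + 0.18·0 = 0.0694718.
P(II | observation) = 0.0417863 / 0.0694718 = 0.601486.

0.6015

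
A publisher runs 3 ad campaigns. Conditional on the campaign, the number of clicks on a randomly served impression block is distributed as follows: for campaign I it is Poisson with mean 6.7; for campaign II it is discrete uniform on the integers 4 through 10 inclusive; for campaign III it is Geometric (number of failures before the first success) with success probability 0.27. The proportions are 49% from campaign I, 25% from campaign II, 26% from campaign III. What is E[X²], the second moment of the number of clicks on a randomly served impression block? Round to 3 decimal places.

For each component E[X²] = Var + (mean)², giving I: 51.59; II: 53; III: 17.3237.
Overall E[X²] = 0.49·51.59 + 0.25·53 + 0.26·17.3237 = 43.0333.

43.033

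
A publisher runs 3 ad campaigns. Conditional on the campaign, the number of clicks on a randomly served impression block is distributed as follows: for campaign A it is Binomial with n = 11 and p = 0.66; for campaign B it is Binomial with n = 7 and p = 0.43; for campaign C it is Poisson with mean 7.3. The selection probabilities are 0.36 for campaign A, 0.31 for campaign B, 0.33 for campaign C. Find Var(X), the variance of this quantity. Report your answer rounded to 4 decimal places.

Per component, A: μ=7.26, E[X²]=55.176; B: μ=3.01, E[X²]=10.7758; C: μ=7.3, E[X²]=60.59.
E[X] = 0.36·7.26 + 0.31·3.01 + 0.33·7.3 = 5.9557.
E[X²] = 0.36·55.176 + 0.31·10.7758 + 0.33·60.59 = 43.1986.
Var(X) = E[X²] − (E[X])² = 43.1986 − 35.4704 = 7.7282.

7.7282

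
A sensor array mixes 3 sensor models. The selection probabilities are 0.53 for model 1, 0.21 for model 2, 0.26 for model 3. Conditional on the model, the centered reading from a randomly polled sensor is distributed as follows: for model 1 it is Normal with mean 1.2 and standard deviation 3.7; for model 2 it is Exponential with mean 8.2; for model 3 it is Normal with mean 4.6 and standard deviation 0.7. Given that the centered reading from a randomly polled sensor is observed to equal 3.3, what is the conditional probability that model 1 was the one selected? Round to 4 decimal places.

Likelihoods f(3.3 | ·): 1: 0.0917821; 2: 0.0815472; 3: 0.101596.
Posterior ∝ prior × likelihood. Numerator for 1: 0.53·0.0917821 = 0.0486445.
Normalizing constant: 0.53·0.0917821 + 0.21·0.0815472 + 0.26·0.101596 = 0.0921843.
P(1 | observation) = 0.0486445 / 0.0921843 = 0.527687.

0.5277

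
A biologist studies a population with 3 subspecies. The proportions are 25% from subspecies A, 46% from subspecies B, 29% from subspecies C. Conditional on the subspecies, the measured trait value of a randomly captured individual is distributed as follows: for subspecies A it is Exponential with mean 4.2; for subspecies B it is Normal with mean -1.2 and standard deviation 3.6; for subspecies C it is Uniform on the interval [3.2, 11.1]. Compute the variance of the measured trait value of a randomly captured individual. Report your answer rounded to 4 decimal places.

25.1652

Per component, A: μ=4.2, E[X²]=35.28; B: μ=-1.2, E[X²]=14.4; C: μ=7.15, E[X²]=56.3233.
E[X] = 0.25·4.2 + 0.46·-1.2 + 0.29·7.15 = 2.5715.
E[X²] = 0.25·35.28 + 0.46·14.4 + 0.29·56.3233 = 31.7778.
Var(X) = E[X²] − (E[X])² = 31.7778 − 6.61261 = 25.1652.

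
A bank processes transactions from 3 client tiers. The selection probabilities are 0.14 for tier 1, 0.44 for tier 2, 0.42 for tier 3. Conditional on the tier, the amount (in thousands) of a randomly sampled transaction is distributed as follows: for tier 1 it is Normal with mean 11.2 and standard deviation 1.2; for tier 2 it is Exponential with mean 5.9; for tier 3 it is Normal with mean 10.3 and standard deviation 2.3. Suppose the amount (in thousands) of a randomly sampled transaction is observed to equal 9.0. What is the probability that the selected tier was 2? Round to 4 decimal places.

Likelihoods f(9.0 | ·): 1: 0.061926; 2: 0.0368693; 3: 0.147846.
Posterior ∝ prior × likelihood. Numerator for 2: 0.44·0.0368693 = 0.0162225.
Normalizing constant: 0.14·0.061926 + 0.44·0.0368693 + 0.42·0.147846 = 0.0869875.
P(2 | observation) = 0.0162225 / 0.0869875 = 0.186492.

0.1865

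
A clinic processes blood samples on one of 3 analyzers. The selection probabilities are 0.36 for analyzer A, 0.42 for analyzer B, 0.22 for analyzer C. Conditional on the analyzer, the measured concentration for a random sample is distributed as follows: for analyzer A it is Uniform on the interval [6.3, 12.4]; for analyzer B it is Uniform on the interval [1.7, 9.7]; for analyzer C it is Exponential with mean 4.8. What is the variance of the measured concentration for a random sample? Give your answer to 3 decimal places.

Per component, A: μ=9.35, E[X²]=90.5233; B: μ=5.7, E[X²]=37.8233; C: μ=4.8, E[X²]=46.08.
E[X] = 0.36·9.35 + 0.42·5.7 + 0.22·4.8 = 6.816.
E[X²] = 0.36·90.5233 + 0.42·37.8233 + 0.22·46.08 = 58.6118.
Var(X) = E[X²] − (E[X])² = 58.6118 − 46.4579 = 12.1539.

12.154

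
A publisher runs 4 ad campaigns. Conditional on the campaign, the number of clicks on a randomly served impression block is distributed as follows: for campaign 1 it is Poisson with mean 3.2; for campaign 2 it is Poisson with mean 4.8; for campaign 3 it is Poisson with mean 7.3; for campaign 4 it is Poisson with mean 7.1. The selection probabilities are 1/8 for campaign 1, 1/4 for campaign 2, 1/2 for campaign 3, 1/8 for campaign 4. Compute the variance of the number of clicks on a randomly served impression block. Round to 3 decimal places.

Per component, 1: μ=3.2, E[X²]=13.44; 2: μ=4.8, E[X²]=27.84; 3: μ=7.3, E[X²]=60.59; 4: μ=7.1, E[X²]=57.51.
E[X] = 0.125·3.2 + 0.25·4.8 + 0.5·7.3 + 0.125·7.1 = 6.1375.
E[X²] = 0.125·13.44 + 0.25·27.84 + 0.5·60.59 + 0.125·57.51 = 46.1238.
Var(X) = E[X²] − (E[X])² = 46.1238 − 37.6689 = 8.45484.

8.455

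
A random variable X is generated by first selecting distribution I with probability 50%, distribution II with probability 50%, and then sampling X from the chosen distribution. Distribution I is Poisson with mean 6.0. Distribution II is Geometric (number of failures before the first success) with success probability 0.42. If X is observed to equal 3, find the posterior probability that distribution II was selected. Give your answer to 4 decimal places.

0.4787

Likelihoods P(X=3 | ·): I: 0.0892351; II: 0.081947.
Posterior ∝ prior × likelihood. Numerator for II: 0.5·0.081947 = 0.0409735.
Normalizing constant: 0.5·0.0892351 + 0.5·0.081947 = 0.0855911.
P(II | observation) = 0.0409735 / 0.0855911 = 0.478713.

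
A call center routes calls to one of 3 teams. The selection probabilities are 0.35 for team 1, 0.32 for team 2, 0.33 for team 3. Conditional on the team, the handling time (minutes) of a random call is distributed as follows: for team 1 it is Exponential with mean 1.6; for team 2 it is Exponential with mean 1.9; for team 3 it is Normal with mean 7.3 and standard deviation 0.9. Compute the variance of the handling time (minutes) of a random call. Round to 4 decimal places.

Per component, 1: μ=1.6, E[X²]=5.12; 2: μ=1.9, E[X²]=7.22; 3: μ=7.3, E[X²]=54.1.
E[X] = 0.35·1.6 + 0.32·1.9 + 0.33·7.3 = 3.577.
E[X²] = 0.35·5.12 + 0.32·7.22 + 0.33·54.1 = 21.9554.
Var(X) = E[X²] − (E[X])² = 21.9554 − 12.7949 = 9.16047.

9.1605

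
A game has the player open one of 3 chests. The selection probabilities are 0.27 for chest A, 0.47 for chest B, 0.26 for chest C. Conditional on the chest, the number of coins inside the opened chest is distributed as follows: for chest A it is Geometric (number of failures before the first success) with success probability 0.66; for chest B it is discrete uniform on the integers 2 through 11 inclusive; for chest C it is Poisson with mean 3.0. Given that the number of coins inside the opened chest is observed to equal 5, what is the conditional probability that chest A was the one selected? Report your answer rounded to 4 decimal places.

Likelihoods P(X=5 | ·): A: 0.00299874; B: 0.1; C: 0.100819.
Posterior ∝ prior × likelihood. Numerator for A: 0.27·0.00299874 = 0.000809659.
Normalizing constant: 0.27·0.00299874 + 0.47·0.1 + 0.26·0.100819 = 0.0740226.
P(A | observation) = 0.000809659 / 0.0740226 = 0.010938.

0.0109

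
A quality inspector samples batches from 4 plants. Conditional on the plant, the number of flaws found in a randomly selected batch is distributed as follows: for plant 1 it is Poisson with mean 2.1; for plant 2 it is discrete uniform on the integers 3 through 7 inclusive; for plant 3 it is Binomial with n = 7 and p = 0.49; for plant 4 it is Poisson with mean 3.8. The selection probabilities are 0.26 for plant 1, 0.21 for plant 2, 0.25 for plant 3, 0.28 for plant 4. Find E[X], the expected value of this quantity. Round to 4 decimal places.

Component means — 1: 2.1; 2: 5; 3: 3.43; 4: 3.8.
E[X] = 0.26·2.1 + 0.21·5 + 0.25·3.43 + 0.28·3.8 = 3.5175.

3.5175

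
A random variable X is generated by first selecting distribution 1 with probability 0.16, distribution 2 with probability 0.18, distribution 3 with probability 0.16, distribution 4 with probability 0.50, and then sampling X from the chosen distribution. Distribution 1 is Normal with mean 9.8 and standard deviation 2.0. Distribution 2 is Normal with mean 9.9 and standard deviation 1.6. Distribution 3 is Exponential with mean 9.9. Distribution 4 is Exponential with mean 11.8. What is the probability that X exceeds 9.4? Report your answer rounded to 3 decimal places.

Conditional on each component, P(X > 9.4): 1: 0.57926; 2: 0.62267; 3: 0.386936; 4: 0.450855.
By total probability, P(X > 9.4) = 0.16·0.57926 + 0.18·0.62267 + 0.16·0.386936 + 0.5·0.450855 = 0.492099.

0.492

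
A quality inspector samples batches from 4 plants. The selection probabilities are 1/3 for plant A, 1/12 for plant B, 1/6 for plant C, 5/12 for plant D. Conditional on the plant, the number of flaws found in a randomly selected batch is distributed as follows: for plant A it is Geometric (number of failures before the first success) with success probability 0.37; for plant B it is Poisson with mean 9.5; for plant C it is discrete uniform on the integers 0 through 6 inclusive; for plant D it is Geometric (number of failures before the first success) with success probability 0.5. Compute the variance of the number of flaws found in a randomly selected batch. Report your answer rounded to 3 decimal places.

9.050

Per component, A: μ=1.7027, E[X²]=7.5011; B: μ=9.5, E[X²]=99.75; C: μ=3, E[X²]=13; D: μ=1, E[X²]=3.
E[X] = 0.333333·1.7027 + 0.0833333·9.5 + 0.166667·3 + 0.416667·1 = 2.2759.
E[X²] = 0.333333·7.5011 + 0.0833333·99.75 + 0.166667·13 + 0.416667·3 = 14.2295.
Var(X) = E[X²] − (E[X])² = 14.2295 − 5.17972 = 9.04981.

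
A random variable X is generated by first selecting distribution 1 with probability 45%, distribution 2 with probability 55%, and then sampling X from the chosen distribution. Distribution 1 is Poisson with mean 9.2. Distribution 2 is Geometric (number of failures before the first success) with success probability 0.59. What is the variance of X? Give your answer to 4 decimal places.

Per component, 1: μ=9.2, E[X²]=93.84; 2: μ=0.694915, E[X²]=1.66073.
E[X] = 0.45·9.2 + 0.55·0.694915 = 4.5222.
E[X²] = 0.45·93.84 + 0.55·1.66073 = 43.1414.
Var(X) = E[X²] − (E[X])² = 43.1414 − 20.4503 = 22.6911.

22.6911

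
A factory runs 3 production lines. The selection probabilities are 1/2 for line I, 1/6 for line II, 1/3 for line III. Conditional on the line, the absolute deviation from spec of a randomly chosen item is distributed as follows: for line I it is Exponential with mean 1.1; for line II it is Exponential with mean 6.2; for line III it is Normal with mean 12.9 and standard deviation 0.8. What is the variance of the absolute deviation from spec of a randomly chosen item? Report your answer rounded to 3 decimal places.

Per component, I: μ=1.1, E[X²]=2.42; II: μ=6.2, E[X²]=76.88; III: μ=12.9, E[X²]=167.05.
E[X] = 0.5·1.1 + 0.166667·6.2 + 0.333333·12.9 = 5.88333.
E[X²] = 0.5·2.42 + 0.166667·76.88 + 0.333333·167.05 = 69.7067.
Var(X) = E[X²] − (E[X])² = 69.7067 − 34.6136 = 35.0931.

35.093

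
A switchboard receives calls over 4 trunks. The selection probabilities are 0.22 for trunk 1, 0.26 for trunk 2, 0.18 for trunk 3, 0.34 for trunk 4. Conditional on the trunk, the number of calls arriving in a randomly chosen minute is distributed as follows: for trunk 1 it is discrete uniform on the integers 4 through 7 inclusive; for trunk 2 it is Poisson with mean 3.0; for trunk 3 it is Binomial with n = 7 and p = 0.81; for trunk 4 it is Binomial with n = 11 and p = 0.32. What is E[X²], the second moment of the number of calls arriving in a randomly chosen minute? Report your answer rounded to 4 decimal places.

For each component E[X²] = Var + (mean)², giving 1: 31.5; 2: 12; 3: 33.2262; 4: 14.784.
Overall E[X²] = 0.22·31.5 + 0.26·12 + 0.18·33.2262 + 0.34·14.784 = 21.0573.

21.0573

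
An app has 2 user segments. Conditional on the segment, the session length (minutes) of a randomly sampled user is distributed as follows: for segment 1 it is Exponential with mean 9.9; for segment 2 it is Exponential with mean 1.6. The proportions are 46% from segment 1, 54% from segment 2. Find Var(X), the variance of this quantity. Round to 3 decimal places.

63.579

Per component, 1: μ=9.9, E[X²]=196.02; 2: μ=1.6, E[X²]=5.12.
E[X] = 0.46·9.9 + 0.54·1.6 = 5.418.
E[X²] = 0.46·196.02 + 0.54·5.12 = 92.934.
Var(X) = E[X²] − (E[X])² = 92.934 − 29.3547 = 63.5793.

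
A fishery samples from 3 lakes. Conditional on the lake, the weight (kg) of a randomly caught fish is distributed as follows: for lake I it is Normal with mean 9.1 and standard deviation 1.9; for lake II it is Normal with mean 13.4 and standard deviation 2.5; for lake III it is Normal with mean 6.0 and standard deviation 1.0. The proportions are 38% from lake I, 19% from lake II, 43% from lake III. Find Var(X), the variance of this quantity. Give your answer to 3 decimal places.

Per component, I: μ=9.1, E[X²]=86.42; II: μ=13.4, E[X²]=185.81; III: μ=6, E[X²]=37.
E[X] = 0.38·9.1 + 0.19·13.4 + 0.43·6 = 8.584.
E[X²] = 0.38·86.42 + 0.19·185.81 + 0.43·37 = 84.0535.
Var(X) = E[X²] − (E[X])² = 84.0535 − 73.6851 = 10.3684.

10.368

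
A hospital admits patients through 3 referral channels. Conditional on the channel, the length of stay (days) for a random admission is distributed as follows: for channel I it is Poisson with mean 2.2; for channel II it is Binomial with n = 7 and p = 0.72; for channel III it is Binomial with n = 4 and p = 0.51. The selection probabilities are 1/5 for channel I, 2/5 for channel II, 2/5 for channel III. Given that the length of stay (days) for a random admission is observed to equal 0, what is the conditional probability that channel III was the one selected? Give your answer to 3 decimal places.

Likelihoods P(X=0 | ·): I: 0.110803; II: 0.000134929; III: 0.057648.
Posterior ∝ prior × likelihood. Numerator for III: 0.4·0.057648 = 0.0230592.
Normalizing constant: 0.2·0.110803 + 0.4·0.000134929 + 0.4·0.057648 = 0.0452738.
P(III | observation) = 0.0230592 / 0.0452738 = 0.509328.

0.509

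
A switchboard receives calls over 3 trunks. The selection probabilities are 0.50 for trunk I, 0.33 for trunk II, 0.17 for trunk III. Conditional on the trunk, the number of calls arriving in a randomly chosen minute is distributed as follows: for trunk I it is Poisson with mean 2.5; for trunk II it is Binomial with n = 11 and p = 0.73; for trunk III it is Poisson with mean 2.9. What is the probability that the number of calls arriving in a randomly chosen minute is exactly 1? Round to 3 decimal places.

Conditional on each trunk, P(X = 1): I: 0.205212; II: 1.65331e-05; III: 0.159567.
By total probability, P(X = 1) = 0.5·0.205212 + 0.33·1.65331e-05 + 0.17·0.159567 = 0.129738.

0.130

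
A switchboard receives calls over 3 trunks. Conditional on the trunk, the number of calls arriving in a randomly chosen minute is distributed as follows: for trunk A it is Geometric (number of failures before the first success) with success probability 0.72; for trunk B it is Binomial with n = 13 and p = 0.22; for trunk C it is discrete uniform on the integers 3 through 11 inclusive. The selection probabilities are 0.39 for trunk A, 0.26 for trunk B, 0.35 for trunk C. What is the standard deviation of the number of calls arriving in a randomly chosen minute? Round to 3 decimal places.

3.357

Per component, A: μ=0.388889, E[X²]=0.691358; B: μ=2.86, E[X²]=10.4104; C: μ=7, E[X²]=55.6667.
E[X] = 0.39·0.388889 + 0.26·2.86 + 0.35·7 = 3.34527.
E[X²] = 0.39·0.691358 + 0.26·10.4104 + 0.35·55.6667 = 22.4597.
Var(X) = E[X²] − (E[X])² = 22.4597 − 11.1908 = 11.2689.
SD(X) = √11.2689 = 3.35691.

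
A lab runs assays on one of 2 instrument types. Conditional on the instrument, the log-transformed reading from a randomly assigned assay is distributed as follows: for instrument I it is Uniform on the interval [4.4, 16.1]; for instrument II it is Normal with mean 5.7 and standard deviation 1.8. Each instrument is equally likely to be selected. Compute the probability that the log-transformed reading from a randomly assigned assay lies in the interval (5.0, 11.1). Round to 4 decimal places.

Conditional on each instrument, P(5.0 < X < 11.1): I: 0.521368; II: 0.649971.
By total probability, P(5.0 < X < 11.1) = 0.5·0.521368 + 0.5·0.649971 = 0.585669.

0.5857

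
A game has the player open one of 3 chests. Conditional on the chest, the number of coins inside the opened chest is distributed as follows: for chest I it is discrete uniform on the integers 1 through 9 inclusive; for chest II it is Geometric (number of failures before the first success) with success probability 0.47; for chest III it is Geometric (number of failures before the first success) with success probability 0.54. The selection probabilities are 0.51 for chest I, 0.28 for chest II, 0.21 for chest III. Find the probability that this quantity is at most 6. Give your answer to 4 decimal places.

0.8258

Conditional on each chest, P(X ≤ 6): I: 0.666667; II: 0.988253; III: 0.995642.
By total probability, P(X ≤ 6) = 0.51·0.666667 + 0.28·0.988253 + 0.21·0.995642 = 0.825796.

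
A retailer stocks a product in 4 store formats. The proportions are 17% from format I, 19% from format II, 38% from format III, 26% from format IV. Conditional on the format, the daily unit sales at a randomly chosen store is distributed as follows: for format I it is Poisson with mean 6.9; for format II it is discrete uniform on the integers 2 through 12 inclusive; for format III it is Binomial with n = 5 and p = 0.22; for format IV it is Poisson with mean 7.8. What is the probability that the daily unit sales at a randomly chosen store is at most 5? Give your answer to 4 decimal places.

0.5571

Conditional on each format, P(X ≤ 5): I: 0.313662; II: 0.363636; III: 1; IV: 0.210251.
By total probability, P(X ≤ 5) = 0.17·0.313662 + 0.19·0.363636 + 0.38·1 + 0.26·0.210251 = 0.557079.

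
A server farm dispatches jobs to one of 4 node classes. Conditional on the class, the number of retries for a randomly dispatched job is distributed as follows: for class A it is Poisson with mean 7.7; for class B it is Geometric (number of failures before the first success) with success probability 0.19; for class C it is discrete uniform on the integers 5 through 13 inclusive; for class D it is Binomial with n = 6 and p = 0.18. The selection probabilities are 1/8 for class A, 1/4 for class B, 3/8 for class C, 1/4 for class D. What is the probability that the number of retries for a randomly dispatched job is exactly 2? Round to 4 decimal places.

Conditional on each class, P(X = 2): A: 0.0134241; B: 0.124659; C: 0; D: 0.219731.
By total probability, P(X = 2) = 0.125·0.0134241 + 0.25·0.124659 + 0.375·0 + 0.25·0.219731 = 0.0877756.

0.0878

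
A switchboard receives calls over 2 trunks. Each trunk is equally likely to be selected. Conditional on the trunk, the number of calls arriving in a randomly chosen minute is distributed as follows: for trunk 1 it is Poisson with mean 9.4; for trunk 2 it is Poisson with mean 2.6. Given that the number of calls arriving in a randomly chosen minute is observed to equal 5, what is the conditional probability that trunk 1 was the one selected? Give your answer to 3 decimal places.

0.408

Likelihoods P(X=5 | ·): 1: 0.0505929; 2: 0.0735394.
Posterior ∝ prior × likelihood. Numerator for 1: 0.5·0.0505929 = 0.0252965.
Normalizing constant: 0.5·0.0505929 + 0.5·0.0735394 = 0.0620661.
P(1 | observation) = 0.0252965 / 0.0620661 = 0.407573.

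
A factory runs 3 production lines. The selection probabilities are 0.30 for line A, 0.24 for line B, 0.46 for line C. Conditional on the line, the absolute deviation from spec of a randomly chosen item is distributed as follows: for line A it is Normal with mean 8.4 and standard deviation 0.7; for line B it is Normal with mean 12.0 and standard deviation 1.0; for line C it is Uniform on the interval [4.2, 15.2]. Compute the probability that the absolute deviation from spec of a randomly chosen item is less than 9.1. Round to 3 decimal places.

Conditional on each line, P(X < 9.1): A: 0.841345; B: 0.00186581; C: 0.445455.
By total probability, P(X < 9.1) = 0.3·0.841345 + 0.24·0.00186581 + 0.46·0.445455 = 0.45776.

0.458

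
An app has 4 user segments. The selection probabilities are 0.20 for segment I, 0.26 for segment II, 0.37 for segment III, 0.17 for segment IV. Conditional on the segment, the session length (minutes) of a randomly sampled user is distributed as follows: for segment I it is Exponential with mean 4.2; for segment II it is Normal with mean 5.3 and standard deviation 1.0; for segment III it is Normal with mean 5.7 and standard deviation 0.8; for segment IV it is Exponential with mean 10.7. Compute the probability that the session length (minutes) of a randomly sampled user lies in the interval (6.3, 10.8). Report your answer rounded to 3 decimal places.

0.187

Conditional on each segment, P(6.3 < X < 10.8): I: 0.146704; II: 0.158655; III: 0.226627; IV: 0.190544.
By total probability, P(6.3 < X < 10.8) = 0.2·0.146704 + 0.26·0.158655 + 0.37·0.226627 + 0.17·0.190544 = 0.186836.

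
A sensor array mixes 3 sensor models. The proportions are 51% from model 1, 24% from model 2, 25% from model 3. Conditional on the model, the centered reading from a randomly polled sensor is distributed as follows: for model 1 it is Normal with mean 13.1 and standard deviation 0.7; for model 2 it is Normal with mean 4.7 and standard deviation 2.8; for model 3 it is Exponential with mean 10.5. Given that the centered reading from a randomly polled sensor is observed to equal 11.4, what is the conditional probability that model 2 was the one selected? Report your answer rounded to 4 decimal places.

0.0774

Likelihoods f(11.4 | ·): 1: 0.0298598; 2: 0.00813613; 3: 0.0321581.
Posterior ∝ prior × likelihood. Numerator for 2: 0.24·0.00813613 = 0.00195267.
Normalizing constant: 0.51·0.0298598 + 0.24·0.00813613 + 0.25·0.0321581 = 0.0252207.
P(2 | observation) = 0.00195267 / 0.0252207 = 0.0774234.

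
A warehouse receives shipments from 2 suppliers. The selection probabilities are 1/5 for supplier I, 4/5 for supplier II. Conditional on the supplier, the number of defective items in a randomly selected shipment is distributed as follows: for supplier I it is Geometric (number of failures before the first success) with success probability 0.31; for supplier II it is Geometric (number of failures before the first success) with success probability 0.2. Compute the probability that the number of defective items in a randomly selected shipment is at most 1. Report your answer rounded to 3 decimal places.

Conditional on each supplier, P(X ≤ 1): I: 0.5239; II: 0.36.
By total probability, P(X ≤ 1) = 0.2·0.5239 + 0.8·0.36 = 0.39278.

0.393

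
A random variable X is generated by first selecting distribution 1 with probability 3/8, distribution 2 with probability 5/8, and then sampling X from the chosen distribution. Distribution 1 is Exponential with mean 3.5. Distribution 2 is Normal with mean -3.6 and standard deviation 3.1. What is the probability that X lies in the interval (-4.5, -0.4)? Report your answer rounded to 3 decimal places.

0.290

Conditional on each component, P(-4.5 < X < -0.4): 1: 0; 2: 0.46324.
By total probability, P(-4.5 < X < -0.4) = 0.375·0 + 0.625·0.46324 = 0.289525.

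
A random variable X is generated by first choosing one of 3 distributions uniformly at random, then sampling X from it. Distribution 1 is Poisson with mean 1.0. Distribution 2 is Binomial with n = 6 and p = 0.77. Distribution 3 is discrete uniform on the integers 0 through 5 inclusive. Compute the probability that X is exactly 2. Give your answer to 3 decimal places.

Conditional on each component, P(X = 2): 1: 0.18394; 2: 0.0248877; 3: 0.166667.
By total probability, P(X = 2) = 0.333333·0.18394 + 0.333333·0.0248877 + 0.333333·0.166667 = 0.125165.

0.125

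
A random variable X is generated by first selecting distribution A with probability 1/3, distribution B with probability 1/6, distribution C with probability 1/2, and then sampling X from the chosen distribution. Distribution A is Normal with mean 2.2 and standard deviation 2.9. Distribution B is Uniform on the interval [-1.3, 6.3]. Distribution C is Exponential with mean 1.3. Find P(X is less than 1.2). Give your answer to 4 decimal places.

Conditional on each component, P(X < 1.2): A: 0.365112; B: 0.328947; C: 0.602705.
By total probability, P(X < 1.2) = 0.333333·0.365112 + 0.166667·0.328947 + 0.5·0.602705 = 0.477881.

0.4779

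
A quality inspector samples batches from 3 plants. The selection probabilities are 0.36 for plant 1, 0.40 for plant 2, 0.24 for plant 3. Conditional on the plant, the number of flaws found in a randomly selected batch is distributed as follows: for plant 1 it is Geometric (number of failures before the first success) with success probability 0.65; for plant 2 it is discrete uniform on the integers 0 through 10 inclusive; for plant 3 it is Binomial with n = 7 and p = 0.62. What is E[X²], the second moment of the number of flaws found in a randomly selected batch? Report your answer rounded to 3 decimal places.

For each component E[X²] = Var + (mean)², giving 1: 1.11834; 2: 35; 3: 20.4848.
Overall E[X²] = 0.36·1.11834 + 0.4·35 + 0.24·20.4848 = 19.319.

19.319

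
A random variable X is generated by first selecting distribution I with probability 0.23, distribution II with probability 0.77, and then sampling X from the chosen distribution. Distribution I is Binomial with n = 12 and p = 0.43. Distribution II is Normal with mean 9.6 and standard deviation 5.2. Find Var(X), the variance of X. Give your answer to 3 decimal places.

24.989

Per component, I: μ=5.16, E[X²]=29.5668; II: μ=9.6, E[X²]=119.2.
E[X] = 0.23·5.16 + 0.77·9.6 = 8.5788.
E[X²] = 0.23·29.5668 + 0.77·119.2 = 98.5844.
Var(X) = E[X²] − (E[X])² = 98.5844 − 73.5958 = 24.9886.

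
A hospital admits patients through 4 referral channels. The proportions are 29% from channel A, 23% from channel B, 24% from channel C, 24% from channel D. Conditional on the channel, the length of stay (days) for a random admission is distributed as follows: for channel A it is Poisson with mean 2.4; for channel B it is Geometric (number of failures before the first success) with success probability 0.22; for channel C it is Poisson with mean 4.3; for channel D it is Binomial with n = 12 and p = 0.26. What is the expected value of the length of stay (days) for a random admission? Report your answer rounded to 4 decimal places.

3.2923

Component means — A: 2.4; B: 3.54545; C: 4.3; D: 3.12.
E[X] = 0.29·2.4 + 0.23·3.54545 + 0.24·4.3 + 0.24·3.12 = 3.29225.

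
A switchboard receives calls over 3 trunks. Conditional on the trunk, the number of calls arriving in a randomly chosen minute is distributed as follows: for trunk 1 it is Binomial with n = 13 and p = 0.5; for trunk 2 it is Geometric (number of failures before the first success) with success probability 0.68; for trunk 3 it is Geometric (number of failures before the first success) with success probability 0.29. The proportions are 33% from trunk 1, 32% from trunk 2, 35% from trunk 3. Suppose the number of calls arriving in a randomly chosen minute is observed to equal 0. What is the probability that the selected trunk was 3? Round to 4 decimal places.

0.3180

Likelihoods P(X=0 | ·): 1: 0.00012207; 2: 0.68; 3: 0.29.
Posterior ∝ prior × likelihood. Numerator for 3: 0.35·0.29 = 0.1015.
Normalizing constant: 0.33·0.00012207 + 0.32·0.68 + 0.35·0.29 = 0.31914.
P(3 | observation) = 0.1015 / 0.31914 = 0.318042.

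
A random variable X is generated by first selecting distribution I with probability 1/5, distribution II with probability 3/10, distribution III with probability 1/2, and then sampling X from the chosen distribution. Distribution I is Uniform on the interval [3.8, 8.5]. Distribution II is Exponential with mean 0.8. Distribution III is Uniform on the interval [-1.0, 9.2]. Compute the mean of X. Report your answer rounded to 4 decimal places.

Component means — I: 6.15; II: 0.8; III: 4.1.
E[X] = 0.2·6.15 + 0.3·0.8 + 0.5·4.1 = 3.52.

3.5200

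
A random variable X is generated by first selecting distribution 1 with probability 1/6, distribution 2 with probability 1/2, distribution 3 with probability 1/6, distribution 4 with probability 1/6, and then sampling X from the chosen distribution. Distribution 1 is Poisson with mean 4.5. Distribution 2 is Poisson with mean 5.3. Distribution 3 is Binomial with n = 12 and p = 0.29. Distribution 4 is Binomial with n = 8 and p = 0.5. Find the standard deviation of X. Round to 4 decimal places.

Per component, 1: μ=4.5, E[X²]=24.75; 2: μ=5.3, E[X²]=33.39; 3: μ=3.48, E[X²]=14.5812; 4: μ=4, E[X²]=18.
E[X] = 0.166667·4.5 + 0.5·5.3 + 0.166667·3.48 + 0.166667·4 = 4.64667.
E[X²] = 0.166667·24.75 + 0.5·33.39 + 0.166667·14.5812 + 0.166667·18 = 26.2502.
Var(X) = E[X²] − (E[X])² = 26.2502 − 21.5915 = 4.65869.
SD(X) = √4.65869 = 2.1584.

2.1584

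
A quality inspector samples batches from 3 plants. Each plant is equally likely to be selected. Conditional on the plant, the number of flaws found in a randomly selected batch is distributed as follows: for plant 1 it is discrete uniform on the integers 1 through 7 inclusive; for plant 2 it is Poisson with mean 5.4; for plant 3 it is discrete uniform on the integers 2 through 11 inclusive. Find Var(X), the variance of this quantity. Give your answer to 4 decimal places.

6.9300

Per component, 1: μ=4, E[X²]=20; 2: μ=5.4, E[X²]=34.56; 3: μ=6.5, E[X²]=50.5.
E[X] = 0.333333·4 + 0.333333·5.4 + 0.333333·6.5 = 5.3.
E[X²] = 0.333333·20 + 0.333333·34.56 + 0.333333·50.5 = 35.02.
Var(X) = E[X²] − (E[X])² = 35.02 − 28.09 = 6.93.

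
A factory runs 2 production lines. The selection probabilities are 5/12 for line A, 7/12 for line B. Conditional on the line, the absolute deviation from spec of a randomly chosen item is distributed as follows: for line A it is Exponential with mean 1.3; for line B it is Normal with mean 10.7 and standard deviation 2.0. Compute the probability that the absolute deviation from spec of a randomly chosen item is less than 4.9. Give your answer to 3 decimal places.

0.408

Conditional on each line, P(X < 4.9): A: 0.97693; B: 0.00186581.
By total probability, P(X < 4.9) = 0.416667·0.97693 + 0.583333·0.00186581 = 0.408143.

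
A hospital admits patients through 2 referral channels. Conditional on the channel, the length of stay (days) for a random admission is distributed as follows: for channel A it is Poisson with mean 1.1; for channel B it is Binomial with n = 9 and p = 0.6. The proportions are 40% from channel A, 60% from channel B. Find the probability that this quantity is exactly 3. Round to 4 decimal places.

Conditional on each channel, P(X = 3): A: 0.0738419; B: 0.0743178.
By total probability, P(X = 3) = 0.4·0.0738419 + 0.6·0.0743178 = 0.0741275.

0.0741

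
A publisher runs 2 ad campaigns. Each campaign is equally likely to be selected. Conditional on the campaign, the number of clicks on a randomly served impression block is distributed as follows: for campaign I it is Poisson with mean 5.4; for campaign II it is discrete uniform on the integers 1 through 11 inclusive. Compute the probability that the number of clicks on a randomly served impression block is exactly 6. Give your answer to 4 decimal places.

0.1232

Conditional on each campaign, P(X = 6): I: 0.155539; II: 0.0909091.
By total probability, P(X = 6) = 0.5·0.155539 + 0.5·0.0909091 = 0.123224.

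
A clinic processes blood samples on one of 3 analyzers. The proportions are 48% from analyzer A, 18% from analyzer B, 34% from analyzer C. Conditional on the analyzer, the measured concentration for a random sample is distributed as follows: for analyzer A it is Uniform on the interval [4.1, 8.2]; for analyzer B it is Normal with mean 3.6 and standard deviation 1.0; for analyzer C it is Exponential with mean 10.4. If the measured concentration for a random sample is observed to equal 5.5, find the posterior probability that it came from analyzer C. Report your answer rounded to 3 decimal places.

Likelihoods f(5.5 | ·): A: 0.243902; B: 0.0656158; C: 0.056662.
Posterior ∝ prior × likelihood. Numerator for C: 0.34·0.056662 = 0.0192651.
Normalizing constant: 0.48·0.243902 + 0.18·0.0656158 + 0.34·0.056662 = 0.148149.
P(C | observation) = 0.0192651 / 0.148149 = 0.130038.

0.130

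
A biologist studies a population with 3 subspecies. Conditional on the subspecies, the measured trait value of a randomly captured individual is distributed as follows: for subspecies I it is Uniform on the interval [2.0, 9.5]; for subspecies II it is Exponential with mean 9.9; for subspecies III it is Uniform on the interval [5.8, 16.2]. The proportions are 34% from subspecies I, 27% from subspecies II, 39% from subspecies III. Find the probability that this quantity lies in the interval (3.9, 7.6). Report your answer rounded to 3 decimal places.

0.292

Conditional on each subspecies, P(3.9 < X < 7.6): I: 0.493333; II: 0.210305; III: 0.173077.
By total probability, P(3.9 < X < 7.6) = 0.34·0.493333 + 0.27·0.210305 + 0.39·0.173077 = 0.292016.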